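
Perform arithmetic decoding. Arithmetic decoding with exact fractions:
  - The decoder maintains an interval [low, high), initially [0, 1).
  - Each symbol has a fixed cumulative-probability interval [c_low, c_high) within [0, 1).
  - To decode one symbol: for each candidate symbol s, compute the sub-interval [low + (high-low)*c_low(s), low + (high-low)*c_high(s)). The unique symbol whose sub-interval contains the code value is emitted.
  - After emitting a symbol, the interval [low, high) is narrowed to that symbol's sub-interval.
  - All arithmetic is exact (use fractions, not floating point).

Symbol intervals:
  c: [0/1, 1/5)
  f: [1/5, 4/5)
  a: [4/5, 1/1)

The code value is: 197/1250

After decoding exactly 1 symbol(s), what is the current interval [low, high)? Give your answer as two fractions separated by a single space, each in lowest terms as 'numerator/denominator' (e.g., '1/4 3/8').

Answer: 0/1 1/5

Derivation:
Step 1: interval [0/1, 1/1), width = 1/1 - 0/1 = 1/1
  'c': [0/1 + 1/1*0/1, 0/1 + 1/1*1/5) = [0/1, 1/5) <- contains code 197/1250
  'f': [0/1 + 1/1*1/5, 0/1 + 1/1*4/5) = [1/5, 4/5)
  'a': [0/1 + 1/1*4/5, 0/1 + 1/1*1/1) = [4/5, 1/1)
  emit 'c', narrow to [0/1, 1/5)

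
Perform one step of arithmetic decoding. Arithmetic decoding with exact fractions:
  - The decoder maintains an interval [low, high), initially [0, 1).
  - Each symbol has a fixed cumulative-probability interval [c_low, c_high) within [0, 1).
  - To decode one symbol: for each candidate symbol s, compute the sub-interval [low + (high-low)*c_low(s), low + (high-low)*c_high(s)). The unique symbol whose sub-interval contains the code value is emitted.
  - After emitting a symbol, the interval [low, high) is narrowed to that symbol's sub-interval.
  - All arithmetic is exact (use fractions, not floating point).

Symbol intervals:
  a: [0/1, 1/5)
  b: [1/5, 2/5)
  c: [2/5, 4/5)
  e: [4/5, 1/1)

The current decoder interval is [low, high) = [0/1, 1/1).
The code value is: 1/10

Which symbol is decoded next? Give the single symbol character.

Answer: a

Derivation:
Interval width = high − low = 1/1 − 0/1 = 1/1
Scaled code = (code − low) / width = (1/10 − 0/1) / 1/1 = 1/10
  a: [0/1, 1/5) ← scaled code falls here ✓
  b: [1/5, 2/5) 
  c: [2/5, 4/5) 
  e: [4/5, 1/1) 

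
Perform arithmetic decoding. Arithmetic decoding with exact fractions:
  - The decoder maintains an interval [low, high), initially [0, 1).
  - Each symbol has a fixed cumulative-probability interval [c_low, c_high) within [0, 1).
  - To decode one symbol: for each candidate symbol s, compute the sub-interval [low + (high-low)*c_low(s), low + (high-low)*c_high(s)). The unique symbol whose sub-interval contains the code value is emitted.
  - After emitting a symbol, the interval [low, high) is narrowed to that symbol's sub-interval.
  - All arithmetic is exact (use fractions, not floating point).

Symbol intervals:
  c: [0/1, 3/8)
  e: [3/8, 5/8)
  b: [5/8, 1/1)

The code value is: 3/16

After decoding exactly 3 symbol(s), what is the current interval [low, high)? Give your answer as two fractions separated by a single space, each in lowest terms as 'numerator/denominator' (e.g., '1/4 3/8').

Step 1: interval [0/1, 1/1), width = 1/1 - 0/1 = 1/1
  'c': [0/1 + 1/1*0/1, 0/1 + 1/1*3/8) = [0/1, 3/8) <- contains code 3/16
  'e': [0/1 + 1/1*3/8, 0/1 + 1/1*5/8) = [3/8, 5/8)
  'b': [0/1 + 1/1*5/8, 0/1 + 1/1*1/1) = [5/8, 1/1)
  emit 'c', narrow to [0/1, 3/8)
Step 2: interval [0/1, 3/8), width = 3/8 - 0/1 = 3/8
  'c': [0/1 + 3/8*0/1, 0/1 + 3/8*3/8) = [0/1, 9/64)
  'e': [0/1 + 3/8*3/8, 0/1 + 3/8*5/8) = [9/64, 15/64) <- contains code 3/16
  'b': [0/1 + 3/8*5/8, 0/1 + 3/8*1/1) = [15/64, 3/8)
  emit 'e', narrow to [9/64, 15/64)
Step 3: interval [9/64, 15/64), width = 15/64 - 9/64 = 3/32
  'c': [9/64 + 3/32*0/1, 9/64 + 3/32*3/8) = [9/64, 45/256)
  'e': [9/64 + 3/32*3/8, 9/64 + 3/32*5/8) = [45/256, 51/256) <- contains code 3/16
  'b': [9/64 + 3/32*5/8, 9/64 + 3/32*1/1) = [51/256, 15/64)
  emit 'e', narrow to [45/256, 51/256)

Answer: 45/256 51/256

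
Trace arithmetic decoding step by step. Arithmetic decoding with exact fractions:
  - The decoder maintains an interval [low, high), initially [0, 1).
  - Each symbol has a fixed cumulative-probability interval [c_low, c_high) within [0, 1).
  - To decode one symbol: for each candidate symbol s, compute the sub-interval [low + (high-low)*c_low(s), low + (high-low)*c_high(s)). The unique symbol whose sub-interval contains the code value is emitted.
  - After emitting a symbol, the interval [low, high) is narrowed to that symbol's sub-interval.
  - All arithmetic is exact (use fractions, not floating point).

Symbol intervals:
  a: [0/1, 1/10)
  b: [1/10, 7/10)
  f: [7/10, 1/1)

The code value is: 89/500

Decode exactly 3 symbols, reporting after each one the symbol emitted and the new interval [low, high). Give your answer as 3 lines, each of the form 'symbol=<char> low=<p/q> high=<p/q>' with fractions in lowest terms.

Step 1: interval [0/1, 1/1), width = 1/1 - 0/1 = 1/1
  'a': [0/1 + 1/1*0/1, 0/1 + 1/1*1/10) = [0/1, 1/10)
  'b': [0/1 + 1/1*1/10, 0/1 + 1/1*7/10) = [1/10, 7/10) <- contains code 89/500
  'f': [0/1 + 1/1*7/10, 0/1 + 1/1*1/1) = [7/10, 1/1)
  emit 'b', narrow to [1/10, 7/10)
Step 2: interval [1/10, 7/10), width = 7/10 - 1/10 = 3/5
  'a': [1/10 + 3/5*0/1, 1/10 + 3/5*1/10) = [1/10, 4/25)
  'b': [1/10 + 3/5*1/10, 1/10 + 3/5*7/10) = [4/25, 13/25) <- contains code 89/500
  'f': [1/10 + 3/5*7/10, 1/10 + 3/5*1/1) = [13/25, 7/10)
  emit 'b', narrow to [4/25, 13/25)
Step 3: interval [4/25, 13/25), width = 13/25 - 4/25 = 9/25
  'a': [4/25 + 9/25*0/1, 4/25 + 9/25*1/10) = [4/25, 49/250) <- contains code 89/500
  'b': [4/25 + 9/25*1/10, 4/25 + 9/25*7/10) = [49/250, 103/250)
  'f': [4/25 + 9/25*7/10, 4/25 + 9/25*1/1) = [103/250, 13/25)
  emit 'a', narrow to [4/25, 49/250)

Answer: symbol=b low=1/10 high=7/10
symbol=b low=4/25 high=13/25
symbol=a low=4/25 high=49/250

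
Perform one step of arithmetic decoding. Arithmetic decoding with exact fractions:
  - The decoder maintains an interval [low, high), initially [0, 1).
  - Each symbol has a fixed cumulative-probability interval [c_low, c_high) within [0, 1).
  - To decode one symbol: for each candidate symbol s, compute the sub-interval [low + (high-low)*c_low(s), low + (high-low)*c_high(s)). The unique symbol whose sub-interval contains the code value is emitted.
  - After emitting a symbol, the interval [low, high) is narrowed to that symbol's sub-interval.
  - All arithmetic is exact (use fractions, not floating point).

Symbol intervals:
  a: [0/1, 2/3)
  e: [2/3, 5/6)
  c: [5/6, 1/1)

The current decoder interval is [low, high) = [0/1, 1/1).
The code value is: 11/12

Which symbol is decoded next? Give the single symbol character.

Interval width = high − low = 1/1 − 0/1 = 1/1
Scaled code = (code − low) / width = (11/12 − 0/1) / 1/1 = 11/12
  a: [0/1, 2/3) 
  e: [2/3, 5/6) 
  c: [5/6, 1/1) ← scaled code falls here ✓

Answer: c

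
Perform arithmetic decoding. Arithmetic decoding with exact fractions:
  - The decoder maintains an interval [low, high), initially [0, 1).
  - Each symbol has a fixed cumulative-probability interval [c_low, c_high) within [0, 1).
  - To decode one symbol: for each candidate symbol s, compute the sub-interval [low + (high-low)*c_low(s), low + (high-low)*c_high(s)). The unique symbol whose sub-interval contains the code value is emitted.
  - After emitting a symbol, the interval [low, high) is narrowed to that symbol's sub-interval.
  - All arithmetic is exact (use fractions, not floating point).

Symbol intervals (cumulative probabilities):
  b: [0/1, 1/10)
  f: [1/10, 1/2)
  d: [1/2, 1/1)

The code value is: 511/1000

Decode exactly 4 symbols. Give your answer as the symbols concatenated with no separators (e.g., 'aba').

Answer: dbff

Derivation:
Step 1: interval [0/1, 1/1), width = 1/1 - 0/1 = 1/1
  'b': [0/1 + 1/1*0/1, 0/1 + 1/1*1/10) = [0/1, 1/10)
  'f': [0/1 + 1/1*1/10, 0/1 + 1/1*1/2) = [1/10, 1/2)
  'd': [0/1 + 1/1*1/2, 0/1 + 1/1*1/1) = [1/2, 1/1) <- contains code 511/1000
  emit 'd', narrow to [1/2, 1/1)
Step 2: interval [1/2, 1/1), width = 1/1 - 1/2 = 1/2
  'b': [1/2 + 1/2*0/1, 1/2 + 1/2*1/10) = [1/2, 11/20) <- contains code 511/1000
  'f': [1/2 + 1/2*1/10, 1/2 + 1/2*1/2) = [11/20, 3/4)
  'd': [1/2 + 1/2*1/2, 1/2 + 1/2*1/1) = [3/4, 1/1)
  emit 'b', narrow to [1/2, 11/20)
Step 3: interval [1/2, 11/20), width = 11/20 - 1/2 = 1/20
  'b': [1/2 + 1/20*0/1, 1/2 + 1/20*1/10) = [1/2, 101/200)
  'f': [1/2 + 1/20*1/10, 1/2 + 1/20*1/2) = [101/200, 21/40) <- contains code 511/1000
  'd': [1/2 + 1/20*1/2, 1/2 + 1/20*1/1) = [21/40, 11/20)
  emit 'f', narrow to [101/200, 21/40)
Step 4: interval [101/200, 21/40), width = 21/40 - 101/200 = 1/50
  'b': [101/200 + 1/50*0/1, 101/200 + 1/50*1/10) = [101/200, 507/1000)
  'f': [101/200 + 1/50*1/10, 101/200 + 1/50*1/2) = [507/1000, 103/200) <- contains code 511/1000
  'd': [101/200 + 1/50*1/2, 101/200 + 1/50*1/1) = [103/200, 21/40)
  emit 'f', narrow to [507/1000, 103/200)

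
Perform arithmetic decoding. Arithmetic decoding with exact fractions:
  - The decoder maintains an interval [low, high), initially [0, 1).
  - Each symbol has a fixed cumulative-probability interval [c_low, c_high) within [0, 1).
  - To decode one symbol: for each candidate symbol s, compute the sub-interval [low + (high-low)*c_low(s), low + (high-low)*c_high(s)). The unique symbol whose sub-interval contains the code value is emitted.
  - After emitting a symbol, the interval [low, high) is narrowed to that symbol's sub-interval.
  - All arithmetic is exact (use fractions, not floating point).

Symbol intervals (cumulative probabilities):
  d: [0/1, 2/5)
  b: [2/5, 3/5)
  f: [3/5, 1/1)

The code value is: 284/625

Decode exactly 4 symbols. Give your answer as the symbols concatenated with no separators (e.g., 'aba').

Answer: bdfd

Derivation:
Step 1: interval [0/1, 1/1), width = 1/1 - 0/1 = 1/1
  'd': [0/1 + 1/1*0/1, 0/1 + 1/1*2/5) = [0/1, 2/5)
  'b': [0/1 + 1/1*2/5, 0/1 + 1/1*3/5) = [2/5, 3/5) <- contains code 284/625
  'f': [0/1 + 1/1*3/5, 0/1 + 1/1*1/1) = [3/5, 1/1)
  emit 'b', narrow to [2/5, 3/5)
Step 2: interval [2/5, 3/5), width = 3/5 - 2/5 = 1/5
  'd': [2/5 + 1/5*0/1, 2/5 + 1/5*2/5) = [2/5, 12/25) <- contains code 284/625
  'b': [2/5 + 1/5*2/5, 2/5 + 1/5*3/5) = [12/25, 13/25)
  'f': [2/5 + 1/5*3/5, 2/5 + 1/5*1/1) = [13/25, 3/5)
  emit 'd', narrow to [2/5, 12/25)
Step 3: interval [2/5, 12/25), width = 12/25 - 2/5 = 2/25
  'd': [2/5 + 2/25*0/1, 2/5 + 2/25*2/5) = [2/5, 54/125)
  'b': [2/5 + 2/25*2/5, 2/5 + 2/25*3/5) = [54/125, 56/125)
  'f': [2/5 + 2/25*3/5, 2/5 + 2/25*1/1) = [56/125, 12/25) <- contains code 284/625
  emit 'f', narrow to [56/125, 12/25)
Step 4: interval [56/125, 12/25), width = 12/25 - 56/125 = 4/125
  'd': [56/125 + 4/125*0/1, 56/125 + 4/125*2/5) = [56/125, 288/625) <- contains code 284/625
  'b': [56/125 + 4/125*2/5, 56/125 + 4/125*3/5) = [288/625, 292/625)
  'f': [56/125 + 4/125*3/5, 56/125 + 4/125*1/1) = [292/625, 12/25)
  emit 'd', narrow to [56/125, 288/625)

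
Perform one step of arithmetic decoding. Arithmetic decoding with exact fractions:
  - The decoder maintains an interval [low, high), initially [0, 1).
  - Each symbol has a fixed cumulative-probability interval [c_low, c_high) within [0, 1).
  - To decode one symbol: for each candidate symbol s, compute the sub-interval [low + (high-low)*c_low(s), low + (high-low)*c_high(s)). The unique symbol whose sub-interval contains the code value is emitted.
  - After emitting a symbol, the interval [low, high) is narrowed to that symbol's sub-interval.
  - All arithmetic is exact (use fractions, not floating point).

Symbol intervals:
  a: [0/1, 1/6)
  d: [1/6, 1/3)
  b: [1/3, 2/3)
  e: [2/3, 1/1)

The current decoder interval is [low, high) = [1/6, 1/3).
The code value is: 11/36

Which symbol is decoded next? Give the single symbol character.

Interval width = high − low = 1/3 − 1/6 = 1/6
Scaled code = (code − low) / width = (11/36 − 1/6) / 1/6 = 5/6
  a: [0/1, 1/6) 
  d: [1/6, 1/3) 
  b: [1/3, 2/3) 
  e: [2/3, 1/1) ← scaled code falls here ✓

Answer: e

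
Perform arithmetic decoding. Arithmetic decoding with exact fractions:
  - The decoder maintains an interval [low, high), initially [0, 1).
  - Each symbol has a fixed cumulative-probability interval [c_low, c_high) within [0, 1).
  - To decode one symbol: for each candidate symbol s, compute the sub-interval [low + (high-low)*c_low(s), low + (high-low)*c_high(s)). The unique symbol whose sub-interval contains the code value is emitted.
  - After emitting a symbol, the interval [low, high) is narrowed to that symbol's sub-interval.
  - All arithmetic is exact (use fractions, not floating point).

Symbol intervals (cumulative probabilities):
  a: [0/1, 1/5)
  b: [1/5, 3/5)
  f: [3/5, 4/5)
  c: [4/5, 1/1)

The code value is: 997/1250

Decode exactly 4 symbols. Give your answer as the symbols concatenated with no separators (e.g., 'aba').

Step 1: interval [0/1, 1/1), width = 1/1 - 0/1 = 1/1
  'a': [0/1 + 1/1*0/1, 0/1 + 1/1*1/5) = [0/1, 1/5)
  'b': [0/1 + 1/1*1/5, 0/1 + 1/1*3/5) = [1/5, 3/5)
  'f': [0/1 + 1/1*3/5, 0/1 + 1/1*4/5) = [3/5, 4/5) <- contains code 997/1250
  'c': [0/1 + 1/1*4/5, 0/1 + 1/1*1/1) = [4/5, 1/1)
  emit 'f', narrow to [3/5, 4/5)
Step 2: interval [3/5, 4/5), width = 4/5 - 3/5 = 1/5
  'a': [3/5 + 1/5*0/1, 3/5 + 1/5*1/5) = [3/5, 16/25)
  'b': [3/5 + 1/5*1/5, 3/5 + 1/5*3/5) = [16/25, 18/25)
  'f': [3/5 + 1/5*3/5, 3/5 + 1/5*4/5) = [18/25, 19/25)
  'c': [3/5 + 1/5*4/5, 3/5 + 1/5*1/1) = [19/25, 4/5) <- contains code 997/1250
  emit 'c', narrow to [19/25, 4/5)
Step 3: interval [19/25, 4/5), width = 4/5 - 19/25 = 1/25
  'a': [19/25 + 1/25*0/1, 19/25 + 1/25*1/5) = [19/25, 96/125)
  'b': [19/25 + 1/25*1/5, 19/25 + 1/25*3/5) = [96/125, 98/125)
  'f': [19/25 + 1/25*3/5, 19/25 + 1/25*4/5) = [98/125, 99/125)
  'c': [19/25 + 1/25*4/5, 19/25 + 1/25*1/1) = [99/125, 4/5) <- contains code 997/1250
  emit 'c', narrow to [99/125, 4/5)
Step 4: interval [99/125, 4/5), width = 4/5 - 99/125 = 1/125
  'a': [99/125 + 1/125*0/1, 99/125 + 1/125*1/5) = [99/125, 496/625)
  'b': [99/125 + 1/125*1/5, 99/125 + 1/125*3/5) = [496/625, 498/625)
  'f': [99/125 + 1/125*3/5, 99/125 + 1/125*4/5) = [498/625, 499/625) <- contains code 997/1250
  'c': [99/125 + 1/125*4/5, 99/125 + 1/125*1/1) = [499/625, 4/5)
  emit 'f', narrow to [498/625, 499/625)

Answer: fccf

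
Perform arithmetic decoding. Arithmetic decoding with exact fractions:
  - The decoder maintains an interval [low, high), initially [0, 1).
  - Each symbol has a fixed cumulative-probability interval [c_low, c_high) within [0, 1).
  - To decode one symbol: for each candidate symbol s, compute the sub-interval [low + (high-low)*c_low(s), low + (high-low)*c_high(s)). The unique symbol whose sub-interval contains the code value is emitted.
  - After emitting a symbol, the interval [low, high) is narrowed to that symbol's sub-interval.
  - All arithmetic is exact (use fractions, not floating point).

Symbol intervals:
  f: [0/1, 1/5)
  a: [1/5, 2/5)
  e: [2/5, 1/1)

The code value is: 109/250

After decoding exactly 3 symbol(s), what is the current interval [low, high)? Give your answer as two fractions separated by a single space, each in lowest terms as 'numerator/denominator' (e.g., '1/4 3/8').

Answer: 53/125 56/125

Derivation:
Step 1: interval [0/1, 1/1), width = 1/1 - 0/1 = 1/1
  'f': [0/1 + 1/1*0/1, 0/1 + 1/1*1/5) = [0/1, 1/5)
  'a': [0/1 + 1/1*1/5, 0/1 + 1/1*2/5) = [1/5, 2/5)
  'e': [0/1 + 1/1*2/5, 0/1 + 1/1*1/1) = [2/5, 1/1) <- contains code 109/250
  emit 'e', narrow to [2/5, 1/1)
Step 2: interval [2/5, 1/1), width = 1/1 - 2/5 = 3/5
  'f': [2/5 + 3/5*0/1, 2/5 + 3/5*1/5) = [2/5, 13/25) <- contains code 109/250
  'a': [2/5 + 3/5*1/5, 2/5 + 3/5*2/5) = [13/25, 16/25)
  'e': [2/5 + 3/5*2/5, 2/5 + 3/5*1/1) = [16/25, 1/1)
  emit 'f', narrow to [2/5, 13/25)
Step 3: interval [2/5, 13/25), width = 13/25 - 2/5 = 3/25
  'f': [2/5 + 3/25*0/1, 2/5 + 3/25*1/5) = [2/5, 53/125)
  'a': [2/5 + 3/25*1/5, 2/5 + 3/25*2/5) = [53/125, 56/125) <- contains code 109/250
  'e': [2/5 + 3/25*2/5, 2/5 + 3/25*1/1) = [56/125, 13/25)
  emit 'a', narrow to [53/125, 56/125)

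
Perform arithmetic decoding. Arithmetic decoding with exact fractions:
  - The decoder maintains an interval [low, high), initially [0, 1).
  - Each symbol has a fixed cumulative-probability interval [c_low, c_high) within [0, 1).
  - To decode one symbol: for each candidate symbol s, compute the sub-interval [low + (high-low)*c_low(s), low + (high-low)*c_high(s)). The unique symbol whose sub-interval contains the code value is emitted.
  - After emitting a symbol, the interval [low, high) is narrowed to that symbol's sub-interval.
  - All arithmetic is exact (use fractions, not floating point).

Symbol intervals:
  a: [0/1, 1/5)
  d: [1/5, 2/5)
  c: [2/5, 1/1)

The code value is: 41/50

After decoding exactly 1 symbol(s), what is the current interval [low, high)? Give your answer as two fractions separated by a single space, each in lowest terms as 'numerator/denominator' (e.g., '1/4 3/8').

Step 1: interval [0/1, 1/1), width = 1/1 - 0/1 = 1/1
  'a': [0/1 + 1/1*0/1, 0/1 + 1/1*1/5) = [0/1, 1/5)
  'd': [0/1 + 1/1*1/5, 0/1 + 1/1*2/5) = [1/5, 2/5)
  'c': [0/1 + 1/1*2/5, 0/1 + 1/1*1/1) = [2/5, 1/1) <- contains code 41/50
  emit 'c', narrow to [2/5, 1/1)

Answer: 2/5 1/1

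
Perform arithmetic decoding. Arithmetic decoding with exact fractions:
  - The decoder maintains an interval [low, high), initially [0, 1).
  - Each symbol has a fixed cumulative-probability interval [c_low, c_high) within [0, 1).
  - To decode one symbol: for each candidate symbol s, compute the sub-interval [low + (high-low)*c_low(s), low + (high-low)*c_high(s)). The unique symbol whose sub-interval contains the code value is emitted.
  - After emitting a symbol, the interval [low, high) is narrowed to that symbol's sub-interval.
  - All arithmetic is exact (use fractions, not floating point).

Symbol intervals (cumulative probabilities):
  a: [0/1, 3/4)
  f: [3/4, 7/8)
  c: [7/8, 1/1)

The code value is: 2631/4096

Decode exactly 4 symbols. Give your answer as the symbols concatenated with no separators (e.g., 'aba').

Answer: afff

Derivation:
Step 1: interval [0/1, 1/1), width = 1/1 - 0/1 = 1/1
  'a': [0/1 + 1/1*0/1, 0/1 + 1/1*3/4) = [0/1, 3/4) <- contains code 2631/4096
  'f': [0/1 + 1/1*3/4, 0/1 + 1/1*7/8) = [3/4, 7/8)
  'c': [0/1 + 1/1*7/8, 0/1 + 1/1*1/1) = [7/8, 1/1)
  emit 'a', narrow to [0/1, 3/4)
Step 2: interval [0/1, 3/4), width = 3/4 - 0/1 = 3/4
  'a': [0/1 + 3/4*0/1, 0/1 + 3/4*3/4) = [0/1, 9/16)
  'f': [0/1 + 3/4*3/4, 0/1 + 3/4*7/8) = [9/16, 21/32) <- contains code 2631/4096
  'c': [0/1 + 3/4*7/8, 0/1 + 3/4*1/1) = [21/32, 3/4)
  emit 'f', narrow to [9/16, 21/32)
Step 3: interval [9/16, 21/32), width = 21/32 - 9/16 = 3/32
  'a': [9/16 + 3/32*0/1, 9/16 + 3/32*3/4) = [9/16, 81/128)
  'f': [9/16 + 3/32*3/4, 9/16 + 3/32*7/8) = [81/128, 165/256) <- contains code 2631/4096
  'c': [9/16 + 3/32*7/8, 9/16 + 3/32*1/1) = [165/256, 21/32)
  emit 'f', narrow to [81/128, 165/256)
Step 4: interval [81/128, 165/256), width = 165/256 - 81/128 = 3/256
  'a': [81/128 + 3/256*0/1, 81/128 + 3/256*3/4) = [81/128, 657/1024)
  'f': [81/128 + 3/256*3/4, 81/128 + 3/256*7/8) = [657/1024, 1317/2048) <- contains code 2631/4096
  'c': [81/128 + 3/256*7/8, 81/128 + 3/256*1/1) = [1317/2048, 165/256)
  emit 'f', narrow to [657/1024, 1317/2048)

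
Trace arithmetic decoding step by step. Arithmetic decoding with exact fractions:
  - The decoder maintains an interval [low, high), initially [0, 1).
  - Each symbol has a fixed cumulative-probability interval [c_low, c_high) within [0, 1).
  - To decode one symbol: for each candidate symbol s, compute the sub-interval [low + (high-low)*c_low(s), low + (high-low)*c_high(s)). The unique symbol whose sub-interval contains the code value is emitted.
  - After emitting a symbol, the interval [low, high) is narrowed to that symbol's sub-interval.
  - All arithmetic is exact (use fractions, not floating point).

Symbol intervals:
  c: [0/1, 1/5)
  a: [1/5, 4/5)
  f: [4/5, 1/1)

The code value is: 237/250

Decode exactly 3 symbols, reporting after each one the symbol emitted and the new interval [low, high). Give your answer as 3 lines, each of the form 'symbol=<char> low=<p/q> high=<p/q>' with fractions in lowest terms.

Answer: symbol=f low=4/5 high=1/1
symbol=a low=21/25 high=24/25
symbol=f low=117/125 high=24/25

Derivation:
Step 1: interval [0/1, 1/1), width = 1/1 - 0/1 = 1/1
  'c': [0/1 + 1/1*0/1, 0/1 + 1/1*1/5) = [0/1, 1/5)
  'a': [0/1 + 1/1*1/5, 0/1 + 1/1*4/5) = [1/5, 4/5)
  'f': [0/1 + 1/1*4/5, 0/1 + 1/1*1/1) = [4/5, 1/1) <- contains code 237/250
  emit 'f', narrow to [4/5, 1/1)
Step 2: interval [4/5, 1/1), width = 1/1 - 4/5 = 1/5
  'c': [4/5 + 1/5*0/1, 4/5 + 1/5*1/5) = [4/5, 21/25)
  'a': [4/5 + 1/5*1/5, 4/5 + 1/5*4/5) = [21/25, 24/25) <- contains code 237/250
  'f': [4/5 + 1/5*4/5, 4/5 + 1/5*1/1) = [24/25, 1/1)
  emit 'a', narrow to [21/25, 24/25)
Step 3: interval [21/25, 24/25), width = 24/25 - 21/25 = 3/25
  'c': [21/25 + 3/25*0/1, 21/25 + 3/25*1/5) = [21/25, 108/125)
  'a': [21/25 + 3/25*1/5, 21/25 + 3/25*4/5) = [108/125, 117/125)
  'f': [21/25 + 3/25*4/5, 21/25 + 3/25*1/1) = [117/125, 24/25) <- contains code 237/250
  emit 'f', narrow to [117/125, 24/25)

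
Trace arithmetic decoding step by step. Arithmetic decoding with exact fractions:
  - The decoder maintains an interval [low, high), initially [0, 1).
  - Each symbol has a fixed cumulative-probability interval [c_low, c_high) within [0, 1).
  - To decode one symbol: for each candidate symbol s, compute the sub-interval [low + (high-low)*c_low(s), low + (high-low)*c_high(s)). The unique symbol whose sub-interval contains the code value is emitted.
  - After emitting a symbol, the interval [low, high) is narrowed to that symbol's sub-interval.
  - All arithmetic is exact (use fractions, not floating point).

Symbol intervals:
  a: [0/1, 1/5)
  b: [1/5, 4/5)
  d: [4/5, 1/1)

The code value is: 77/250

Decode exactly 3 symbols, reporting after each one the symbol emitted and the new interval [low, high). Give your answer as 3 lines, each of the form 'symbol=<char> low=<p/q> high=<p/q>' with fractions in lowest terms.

Answer: symbol=b low=1/5 high=4/5
symbol=a low=1/5 high=8/25
symbol=d low=37/125 high=8/25

Derivation:
Step 1: interval [0/1, 1/1), width = 1/1 - 0/1 = 1/1
  'a': [0/1 + 1/1*0/1, 0/1 + 1/1*1/5) = [0/1, 1/5)
  'b': [0/1 + 1/1*1/5, 0/1 + 1/1*4/5) = [1/5, 4/5) <- contains code 77/250
  'd': [0/1 + 1/1*4/5, 0/1 + 1/1*1/1) = [4/5, 1/1)
  emit 'b', narrow to [1/5, 4/5)
Step 2: interval [1/5, 4/5), width = 4/5 - 1/5 = 3/5
  'a': [1/5 + 3/5*0/1, 1/5 + 3/5*1/5) = [1/5, 8/25) <- contains code 77/250
  'b': [1/5 + 3/5*1/5, 1/5 + 3/5*4/5) = [8/25, 17/25)
  'd': [1/5 + 3/5*4/5, 1/5 + 3/5*1/1) = [17/25, 4/5)
  emit 'a', narrow to [1/5, 8/25)
Step 3: interval [1/5, 8/25), width = 8/25 - 1/5 = 3/25
  'a': [1/5 + 3/25*0/1, 1/5 + 3/25*1/5) = [1/5, 28/125)
  'b': [1/5 + 3/25*1/5, 1/5 + 3/25*4/5) = [28/125, 37/125)
  'd': [1/5 + 3/25*4/5, 1/5 + 3/25*1/1) = [37/125, 8/25) <- contains code 77/250
  emit 'd', narrow to [37/125, 8/25)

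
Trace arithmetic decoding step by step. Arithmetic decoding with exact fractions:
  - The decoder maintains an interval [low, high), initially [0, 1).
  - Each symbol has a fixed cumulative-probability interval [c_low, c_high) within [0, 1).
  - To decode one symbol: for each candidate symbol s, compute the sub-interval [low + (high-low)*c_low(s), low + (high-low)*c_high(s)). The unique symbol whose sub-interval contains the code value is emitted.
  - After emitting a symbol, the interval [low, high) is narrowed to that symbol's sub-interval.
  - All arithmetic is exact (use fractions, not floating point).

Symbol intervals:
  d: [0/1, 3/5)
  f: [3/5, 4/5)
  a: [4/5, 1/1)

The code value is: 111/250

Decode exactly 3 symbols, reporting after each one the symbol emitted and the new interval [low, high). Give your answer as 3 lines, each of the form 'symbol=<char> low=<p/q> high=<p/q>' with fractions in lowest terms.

Answer: symbol=d low=0/1 high=3/5
symbol=f low=9/25 high=12/25
symbol=f low=54/125 high=57/125

Derivation:
Step 1: interval [0/1, 1/1), width = 1/1 - 0/1 = 1/1
  'd': [0/1 + 1/1*0/1, 0/1 + 1/1*3/5) = [0/1, 3/5) <- contains code 111/250
  'f': [0/1 + 1/1*3/5, 0/1 + 1/1*4/5) = [3/5, 4/5)
  'a': [0/1 + 1/1*4/5, 0/1 + 1/1*1/1) = [4/5, 1/1)
  emit 'd', narrow to [0/1, 3/5)
Step 2: interval [0/1, 3/5), width = 3/5 - 0/1 = 3/5
  'd': [0/1 + 3/5*0/1, 0/1 + 3/5*3/5) = [0/1, 9/25)
  'f': [0/1 + 3/5*3/5, 0/1 + 3/5*4/5) = [9/25, 12/25) <- contains code 111/250
  'a': [0/1 + 3/5*4/5, 0/1 + 3/5*1/1) = [12/25, 3/5)
  emit 'f', narrow to [9/25, 12/25)
Step 3: interval [9/25, 12/25), width = 12/25 - 9/25 = 3/25
  'd': [9/25 + 3/25*0/1, 9/25 + 3/25*3/5) = [9/25, 54/125)
  'f': [9/25 + 3/25*3/5, 9/25 + 3/25*4/5) = [54/125, 57/125) <- contains code 111/250
  'a': [9/25 + 3/25*4/5, 9/25 + 3/25*1/1) = [57/125, 12/25)
  emit 'f', narrow to [54/125, 57/125)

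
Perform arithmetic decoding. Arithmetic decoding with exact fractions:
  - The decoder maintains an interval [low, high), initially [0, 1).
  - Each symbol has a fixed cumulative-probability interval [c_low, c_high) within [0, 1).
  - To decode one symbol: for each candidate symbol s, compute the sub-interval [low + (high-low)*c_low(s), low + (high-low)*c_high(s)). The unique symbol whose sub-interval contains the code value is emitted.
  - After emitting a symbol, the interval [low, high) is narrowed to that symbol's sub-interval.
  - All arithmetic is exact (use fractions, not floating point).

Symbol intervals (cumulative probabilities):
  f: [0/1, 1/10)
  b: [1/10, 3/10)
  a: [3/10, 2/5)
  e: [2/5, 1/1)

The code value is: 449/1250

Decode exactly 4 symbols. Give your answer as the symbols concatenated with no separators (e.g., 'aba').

Step 1: interval [0/1, 1/1), width = 1/1 - 0/1 = 1/1
  'f': [0/1 + 1/1*0/1, 0/1 + 1/1*1/10) = [0/1, 1/10)
  'b': [0/1 + 1/1*1/10, 0/1 + 1/1*3/10) = [1/10, 3/10)
  'a': [0/1 + 1/1*3/10, 0/1 + 1/1*2/5) = [3/10, 2/5) <- contains code 449/1250
  'e': [0/1 + 1/1*2/5, 0/1 + 1/1*1/1) = [2/5, 1/1)
  emit 'a', narrow to [3/10, 2/5)
Step 2: interval [3/10, 2/5), width = 2/5 - 3/10 = 1/10
  'f': [3/10 + 1/10*0/1, 3/10 + 1/10*1/10) = [3/10, 31/100)
  'b': [3/10 + 1/10*1/10, 3/10 + 1/10*3/10) = [31/100, 33/100)
  'a': [3/10 + 1/10*3/10, 3/10 + 1/10*2/5) = [33/100, 17/50)
  'e': [3/10 + 1/10*2/5, 3/10 + 1/10*1/1) = [17/50, 2/5) <- contains code 449/1250
  emit 'e', narrow to [17/50, 2/5)
Step 3: interval [17/50, 2/5), width = 2/5 - 17/50 = 3/50
  'f': [17/50 + 3/50*0/1, 17/50 + 3/50*1/10) = [17/50, 173/500)
  'b': [17/50 + 3/50*1/10, 17/50 + 3/50*3/10) = [173/500, 179/500)
  'a': [17/50 + 3/50*3/10, 17/50 + 3/50*2/5) = [179/500, 91/250) <- contains code 449/1250
  'e': [17/50 + 3/50*2/5, 17/50 + 3/50*1/1) = [91/250, 2/5)
  emit 'a', narrow to [179/500, 91/250)
Step 4: interval [179/500, 91/250), width = 91/250 - 179/500 = 3/500
  'f': [179/500 + 3/500*0/1, 179/500 + 3/500*1/10) = [179/500, 1793/5000)
  'b': [179/500 + 3/500*1/10, 179/500 + 3/500*3/10) = [1793/5000, 1799/5000) <- contains code 449/1250
  'a': [179/500 + 3/500*3/10, 179/500 + 3/500*2/5) = [1799/5000, 901/2500)
  'e': [179/500 + 3/500*2/5, 179/500 + 3/500*1/1) = [901/2500, 91/250)
  emit 'b', narrow to [1793/5000, 1799/5000)

Answer: aeab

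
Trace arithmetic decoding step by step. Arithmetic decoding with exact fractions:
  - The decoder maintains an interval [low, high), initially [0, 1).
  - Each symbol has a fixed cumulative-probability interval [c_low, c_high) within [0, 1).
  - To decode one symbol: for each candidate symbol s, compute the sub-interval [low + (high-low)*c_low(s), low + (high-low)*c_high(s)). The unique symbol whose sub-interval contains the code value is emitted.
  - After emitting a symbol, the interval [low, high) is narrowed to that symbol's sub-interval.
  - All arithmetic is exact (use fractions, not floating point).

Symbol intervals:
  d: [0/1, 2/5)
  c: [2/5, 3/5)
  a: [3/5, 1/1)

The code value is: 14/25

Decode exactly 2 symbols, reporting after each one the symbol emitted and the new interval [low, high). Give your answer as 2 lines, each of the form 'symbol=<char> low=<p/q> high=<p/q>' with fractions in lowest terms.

Answer: symbol=c low=2/5 high=3/5
symbol=a low=13/25 high=3/5

Derivation:
Step 1: interval [0/1, 1/1), width = 1/1 - 0/1 = 1/1
  'd': [0/1 + 1/1*0/1, 0/1 + 1/1*2/5) = [0/1, 2/5)
  'c': [0/1 + 1/1*2/5, 0/1 + 1/1*3/5) = [2/5, 3/5) <- contains code 14/25
  'a': [0/1 + 1/1*3/5, 0/1 + 1/1*1/1) = [3/5, 1/1)
  emit 'c', narrow to [2/5, 3/5)
Step 2: interval [2/5, 3/5), width = 3/5 - 2/5 = 1/5
  'd': [2/5 + 1/5*0/1, 2/5 + 1/5*2/5) = [2/5, 12/25)
  'c': [2/5 + 1/5*2/5, 2/5 + 1/5*3/5) = [12/25, 13/25)
  'a': [2/5 + 1/5*3/5, 2/5 + 1/5*1/1) = [13/25, 3/5) <- contains code 14/25
  emit 'a', narrow to [13/25, 3/5)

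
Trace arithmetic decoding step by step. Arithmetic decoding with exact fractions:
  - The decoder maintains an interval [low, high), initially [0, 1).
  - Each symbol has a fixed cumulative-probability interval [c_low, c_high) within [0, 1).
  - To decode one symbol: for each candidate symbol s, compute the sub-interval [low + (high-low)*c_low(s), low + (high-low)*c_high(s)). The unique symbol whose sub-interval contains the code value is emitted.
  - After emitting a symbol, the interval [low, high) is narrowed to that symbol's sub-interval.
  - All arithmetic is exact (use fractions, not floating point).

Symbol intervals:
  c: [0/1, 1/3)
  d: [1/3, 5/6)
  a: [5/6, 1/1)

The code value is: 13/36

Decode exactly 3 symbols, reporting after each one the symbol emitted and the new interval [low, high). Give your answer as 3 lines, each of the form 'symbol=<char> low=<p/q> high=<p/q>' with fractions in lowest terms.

Step 1: interval [0/1, 1/1), width = 1/1 - 0/1 = 1/1
  'c': [0/1 + 1/1*0/1, 0/1 + 1/1*1/3) = [0/1, 1/3)
  'd': [0/1 + 1/1*1/3, 0/1 + 1/1*5/6) = [1/3, 5/6) <- contains code 13/36
  'a': [0/1 + 1/1*5/6, 0/1 + 1/1*1/1) = [5/6, 1/1)
  emit 'd', narrow to [1/3, 5/6)
Step 2: interval [1/3, 5/6), width = 5/6 - 1/3 = 1/2
  'c': [1/3 + 1/2*0/1, 1/3 + 1/2*1/3) = [1/3, 1/2) <- contains code 13/36
  'd': [1/3 + 1/2*1/3, 1/3 + 1/2*5/6) = [1/2, 3/4)
  'a': [1/3 + 1/2*5/6, 1/3 + 1/2*1/1) = [3/4, 5/6)
  emit 'c', narrow to [1/3, 1/2)
Step 3: interval [1/3, 1/2), width = 1/2 - 1/3 = 1/6
  'c': [1/3 + 1/6*0/1, 1/3 + 1/6*1/3) = [1/3, 7/18) <- contains code 13/36
  'd': [1/3 + 1/6*1/3, 1/3 + 1/6*5/6) = [7/18, 17/36)
  'a': [1/3 + 1/6*5/6, 1/3 + 1/6*1/1) = [17/36, 1/2)
  emit 'c', narrow to [1/3, 7/18)

Answer: symbol=d low=1/3 high=5/6
symbol=c low=1/3 high=1/2
symbol=c low=1/3 high=7/18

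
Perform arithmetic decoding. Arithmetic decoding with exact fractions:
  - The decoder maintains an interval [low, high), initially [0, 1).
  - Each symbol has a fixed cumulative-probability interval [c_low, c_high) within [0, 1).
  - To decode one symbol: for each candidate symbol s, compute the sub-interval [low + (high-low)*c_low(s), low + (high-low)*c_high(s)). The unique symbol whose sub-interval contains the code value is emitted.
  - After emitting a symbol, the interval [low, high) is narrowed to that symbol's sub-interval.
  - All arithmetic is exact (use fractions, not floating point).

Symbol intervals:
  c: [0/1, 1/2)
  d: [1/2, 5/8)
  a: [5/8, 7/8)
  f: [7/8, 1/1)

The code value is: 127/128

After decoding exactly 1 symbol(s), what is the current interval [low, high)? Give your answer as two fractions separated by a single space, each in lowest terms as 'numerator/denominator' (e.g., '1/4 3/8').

Step 1: interval [0/1, 1/1), width = 1/1 - 0/1 = 1/1
  'c': [0/1 + 1/1*0/1, 0/1 + 1/1*1/2) = [0/1, 1/2)
  'd': [0/1 + 1/1*1/2, 0/1 + 1/1*5/8) = [1/2, 5/8)
  'a': [0/1 + 1/1*5/8, 0/1 + 1/1*7/8) = [5/8, 7/8)
  'f': [0/1 + 1/1*7/8, 0/1 + 1/1*1/1) = [7/8, 1/1) <- contains code 127/128
  emit 'f', narrow to [7/8, 1/1)

Answer: 7/8 1/1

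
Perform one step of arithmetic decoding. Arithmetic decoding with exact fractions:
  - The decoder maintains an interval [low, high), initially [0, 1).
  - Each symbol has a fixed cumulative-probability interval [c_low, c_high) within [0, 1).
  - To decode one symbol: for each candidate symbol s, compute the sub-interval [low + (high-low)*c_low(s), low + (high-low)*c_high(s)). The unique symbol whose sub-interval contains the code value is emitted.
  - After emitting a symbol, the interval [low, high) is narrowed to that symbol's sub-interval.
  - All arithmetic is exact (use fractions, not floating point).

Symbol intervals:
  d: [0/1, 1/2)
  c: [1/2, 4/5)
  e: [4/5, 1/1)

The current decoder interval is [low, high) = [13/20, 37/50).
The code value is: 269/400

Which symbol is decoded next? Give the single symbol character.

Interval width = high − low = 37/50 − 13/20 = 9/100
Scaled code = (code − low) / width = (269/400 − 13/20) / 9/100 = 1/4
  d: [0/1, 1/2) ← scaled code falls here ✓
  c: [1/2, 4/5) 
  e: [4/5, 1/1) 

Answer: d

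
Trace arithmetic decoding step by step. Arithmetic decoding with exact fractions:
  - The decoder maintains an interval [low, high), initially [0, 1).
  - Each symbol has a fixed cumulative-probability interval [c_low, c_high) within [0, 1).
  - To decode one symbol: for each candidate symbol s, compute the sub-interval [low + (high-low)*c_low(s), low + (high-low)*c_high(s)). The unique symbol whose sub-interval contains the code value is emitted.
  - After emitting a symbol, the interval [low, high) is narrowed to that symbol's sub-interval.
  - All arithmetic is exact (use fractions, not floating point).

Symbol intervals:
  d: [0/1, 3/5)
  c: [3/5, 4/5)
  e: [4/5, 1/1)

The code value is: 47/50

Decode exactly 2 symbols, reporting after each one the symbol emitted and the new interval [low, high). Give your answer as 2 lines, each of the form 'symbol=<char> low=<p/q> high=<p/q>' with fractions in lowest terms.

Answer: symbol=e low=4/5 high=1/1
symbol=c low=23/25 high=24/25

Derivation:
Step 1: interval [0/1, 1/1), width = 1/1 - 0/1 = 1/1
  'd': [0/1 + 1/1*0/1, 0/1 + 1/1*3/5) = [0/1, 3/5)
  'c': [0/1 + 1/1*3/5, 0/1 + 1/1*4/5) = [3/5, 4/5)
  'e': [0/1 + 1/1*4/5, 0/1 + 1/1*1/1) = [4/5, 1/1) <- contains code 47/50
  emit 'e', narrow to [4/5, 1/1)
Step 2: interval [4/5, 1/1), width = 1/1 - 4/5 = 1/5
  'd': [4/5 + 1/5*0/1, 4/5 + 1/5*3/5) = [4/5, 23/25)
  'c': [4/5 + 1/5*3/5, 4/5 + 1/5*4/5) = [23/25, 24/25) <- contains code 47/50
  'e': [4/5 + 1/5*4/5, 4/5 + 1/5*1/1) = [24/25, 1/1)
  emit 'c', narrow to [23/25, 24/25)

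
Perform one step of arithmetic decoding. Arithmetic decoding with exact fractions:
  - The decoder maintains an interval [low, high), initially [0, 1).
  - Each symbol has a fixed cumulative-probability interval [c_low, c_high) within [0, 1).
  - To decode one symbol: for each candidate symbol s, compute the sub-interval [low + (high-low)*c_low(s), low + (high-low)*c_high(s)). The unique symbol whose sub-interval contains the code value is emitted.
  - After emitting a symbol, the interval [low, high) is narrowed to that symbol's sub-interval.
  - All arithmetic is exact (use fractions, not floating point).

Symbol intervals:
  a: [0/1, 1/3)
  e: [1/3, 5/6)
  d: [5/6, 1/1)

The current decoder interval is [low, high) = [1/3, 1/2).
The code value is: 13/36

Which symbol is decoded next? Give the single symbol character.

Interval width = high − low = 1/2 − 1/3 = 1/6
Scaled code = (code − low) / width = (13/36 − 1/3) / 1/6 = 1/6
  a: [0/1, 1/3) ← scaled code falls here ✓
  e: [1/3, 5/6) 
  d: [5/6, 1/1) 

Answer: a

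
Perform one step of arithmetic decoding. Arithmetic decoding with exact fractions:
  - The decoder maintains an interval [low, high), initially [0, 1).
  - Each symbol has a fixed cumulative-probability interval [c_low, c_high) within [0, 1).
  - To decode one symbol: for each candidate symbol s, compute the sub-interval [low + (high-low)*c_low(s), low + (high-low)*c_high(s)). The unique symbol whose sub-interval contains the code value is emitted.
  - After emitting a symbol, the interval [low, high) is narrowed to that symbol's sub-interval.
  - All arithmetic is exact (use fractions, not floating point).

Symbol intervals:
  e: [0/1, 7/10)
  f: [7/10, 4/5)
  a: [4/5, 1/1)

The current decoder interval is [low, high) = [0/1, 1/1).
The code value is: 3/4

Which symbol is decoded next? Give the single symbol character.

Interval width = high − low = 1/1 − 0/1 = 1/1
Scaled code = (code − low) / width = (3/4 − 0/1) / 1/1 = 3/4
  e: [0/1, 7/10) 
  f: [7/10, 4/5) ← scaled code falls here ✓
  a: [4/5, 1/1) 

Answer: f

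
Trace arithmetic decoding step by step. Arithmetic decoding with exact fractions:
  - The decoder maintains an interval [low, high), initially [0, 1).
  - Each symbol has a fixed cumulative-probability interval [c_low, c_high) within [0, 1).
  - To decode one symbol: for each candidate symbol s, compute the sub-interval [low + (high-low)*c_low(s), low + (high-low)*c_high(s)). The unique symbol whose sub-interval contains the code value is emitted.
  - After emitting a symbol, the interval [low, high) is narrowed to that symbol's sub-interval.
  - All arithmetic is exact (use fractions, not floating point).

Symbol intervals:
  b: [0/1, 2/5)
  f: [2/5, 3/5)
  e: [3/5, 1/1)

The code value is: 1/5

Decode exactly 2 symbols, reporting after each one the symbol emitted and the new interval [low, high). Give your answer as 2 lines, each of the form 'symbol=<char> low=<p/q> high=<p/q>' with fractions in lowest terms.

Answer: symbol=b low=0/1 high=2/5
symbol=f low=4/25 high=6/25

Derivation:
Step 1: interval [0/1, 1/1), width = 1/1 - 0/1 = 1/1
  'b': [0/1 + 1/1*0/1, 0/1 + 1/1*2/5) = [0/1, 2/5) <- contains code 1/5
  'f': [0/1 + 1/1*2/5, 0/1 + 1/1*3/5) = [2/5, 3/5)
  'e': [0/1 + 1/1*3/5, 0/1 + 1/1*1/1) = [3/5, 1/1)
  emit 'b', narrow to [0/1, 2/5)
Step 2: interval [0/1, 2/5), width = 2/5 - 0/1 = 2/5
  'b': [0/1 + 2/5*0/1, 0/1 + 2/5*2/5) = [0/1, 4/25)
  'f': [0/1 + 2/5*2/5, 0/1 + 2/5*3/5) = [4/25, 6/25) <- contains code 1/5
  'e': [0/1 + 2/5*3/5, 0/1 + 2/5*1/1) = [6/25, 2/5)
  emit 'f', narrow to [4/25, 6/25)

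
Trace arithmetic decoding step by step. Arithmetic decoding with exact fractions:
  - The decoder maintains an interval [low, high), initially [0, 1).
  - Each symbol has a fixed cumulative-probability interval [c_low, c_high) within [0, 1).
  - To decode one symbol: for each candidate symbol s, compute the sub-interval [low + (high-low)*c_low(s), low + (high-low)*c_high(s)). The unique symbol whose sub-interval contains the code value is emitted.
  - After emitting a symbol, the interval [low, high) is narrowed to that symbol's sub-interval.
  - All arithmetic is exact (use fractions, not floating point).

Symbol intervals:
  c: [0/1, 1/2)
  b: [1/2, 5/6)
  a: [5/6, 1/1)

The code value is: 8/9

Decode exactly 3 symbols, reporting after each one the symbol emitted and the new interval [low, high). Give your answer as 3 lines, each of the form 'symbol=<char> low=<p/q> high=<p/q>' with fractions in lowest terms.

Step 1: interval [0/1, 1/1), width = 1/1 - 0/1 = 1/1
  'c': [0/1 + 1/1*0/1, 0/1 + 1/1*1/2) = [0/1, 1/2)
  'b': [0/1 + 1/1*1/2, 0/1 + 1/1*5/6) = [1/2, 5/6)
  'a': [0/1 + 1/1*5/6, 0/1 + 1/1*1/1) = [5/6, 1/1) <- contains code 8/9
  emit 'a', narrow to [5/6, 1/1)
Step 2: interval [5/6, 1/1), width = 1/1 - 5/6 = 1/6
  'c': [5/6 + 1/6*0/1, 5/6 + 1/6*1/2) = [5/6, 11/12) <- contains code 8/9
  'b': [5/6 + 1/6*1/2, 5/6 + 1/6*5/6) = [11/12, 35/36)
  'a': [5/6 + 1/6*5/6, 5/6 + 1/6*1/1) = [35/36, 1/1)
  emit 'c', narrow to [5/6, 11/12)
Step 3: interval [5/6, 11/12), width = 11/12 - 5/6 = 1/12
  'c': [5/6 + 1/12*0/1, 5/6 + 1/12*1/2) = [5/6, 7/8)
  'b': [5/6 + 1/12*1/2, 5/6 + 1/12*5/6) = [7/8, 65/72) <- contains code 8/9
  'a': [5/6 + 1/12*5/6, 5/6 + 1/12*1/1) = [65/72, 11/12)
  emit 'b', narrow to [7/8, 65/72)

Answer: symbol=a low=5/6 high=1/1
symbol=c low=5/6 high=11/12
symbol=b low=7/8 high=65/72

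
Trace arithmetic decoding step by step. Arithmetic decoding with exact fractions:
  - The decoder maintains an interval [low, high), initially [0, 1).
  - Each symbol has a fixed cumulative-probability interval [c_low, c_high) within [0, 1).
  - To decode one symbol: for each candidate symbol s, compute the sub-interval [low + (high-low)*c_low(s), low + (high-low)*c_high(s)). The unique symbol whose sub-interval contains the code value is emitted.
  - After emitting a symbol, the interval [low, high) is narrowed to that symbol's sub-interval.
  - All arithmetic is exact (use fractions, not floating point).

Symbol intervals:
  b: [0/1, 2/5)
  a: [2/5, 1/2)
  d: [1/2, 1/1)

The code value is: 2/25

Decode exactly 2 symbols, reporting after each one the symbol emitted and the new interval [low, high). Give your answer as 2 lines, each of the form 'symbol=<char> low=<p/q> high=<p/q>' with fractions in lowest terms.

Answer: symbol=b low=0/1 high=2/5
symbol=b low=0/1 high=4/25

Derivation:
Step 1: interval [0/1, 1/1), width = 1/1 - 0/1 = 1/1
  'b': [0/1 + 1/1*0/1, 0/1 + 1/1*2/5) = [0/1, 2/5) <- contains code 2/25
  'a': [0/1 + 1/1*2/5, 0/1 + 1/1*1/2) = [2/5, 1/2)
  'd': [0/1 + 1/1*1/2, 0/1 + 1/1*1/1) = [1/2, 1/1)
  emit 'b', narrow to [0/1, 2/5)
Step 2: interval [0/1, 2/5), width = 2/5 - 0/1 = 2/5
  'b': [0/1 + 2/5*0/1, 0/1 + 2/5*2/5) = [0/1, 4/25) <- contains code 2/25
  'a': [0/1 + 2/5*2/5, 0/1 + 2/5*1/2) = [4/25, 1/5)
  'd': [0/1 + 2/5*1/2, 0/1 + 2/5*1/1) = [1/5, 2/5)
  emit 'b', narrow to [0/1, 4/25)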